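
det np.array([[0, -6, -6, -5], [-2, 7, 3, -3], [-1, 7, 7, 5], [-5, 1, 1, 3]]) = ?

-152

Expand along row 1 (it has 1 zero):
  − (-6) · M_12   where M_12 = det([-2 3 -3; -1 7 5; -5 1 3]) = -200
  + (-6) · M_13   where M_13 = det([-2 7 -3; -1 7 5; -5 1 3]) = -288
  − (-5) · M_14   where M_14 = det([-2 7 3; -1 7 7; -5 1 1]) = -136
det = (-1)·(-6)·(-200) + (+1)·(-6)·(-288) + (-1)·(-5)·(-136) = -152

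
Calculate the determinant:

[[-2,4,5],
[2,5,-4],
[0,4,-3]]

Expand along column 1:
  + (-2) · |5 -4; 4 -3| = (-2)·(-15 − (-16)) = -2
  − 2 · |4 5; 4 -3| = −2·(-12 − 20) = 64
Sum: (-2) + (64) = 62

62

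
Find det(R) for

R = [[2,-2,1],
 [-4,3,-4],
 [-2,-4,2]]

det(R) = -30

Expand along row 1:
  + 2 · |3 -4; -4 2| = 2·(6 − 16) = -20
  − (-2) · |-4 -4; -2 2| = −(-2)·(-8 − 8) = -32
  + 1 · |-4 3; -2 -4| = 1·(16 − (-6)) = 22
Sum: (-20) + (-32) + (22) = -30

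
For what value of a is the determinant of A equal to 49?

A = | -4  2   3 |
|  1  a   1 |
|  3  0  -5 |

Expanding along the row containing a, det(A) is linear in a: det(A) = (11)·a + (16).
Set (11)·a + (16) = 49  ⇒  (11)·a = 33  ⇒  a = 3.

a = 3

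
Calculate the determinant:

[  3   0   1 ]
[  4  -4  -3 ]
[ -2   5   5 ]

The determinant is -3.

Expand along row 1:
  + 3 · |-4 -3; 5 5| = 3·(-20 − (-15)) = -15
  + 1 · |4 -4; -2 5| = 1·(20 − 8) = 12
Sum: (-15) + (12) = -3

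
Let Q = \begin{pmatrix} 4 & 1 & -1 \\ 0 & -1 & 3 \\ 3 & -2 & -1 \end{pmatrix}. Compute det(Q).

Expand along column 1:
  + 4 · |-1 3; -2 -1| = 4·(1 − (-6)) = 28
  + 3 · |1 -1; -1 3| = 3·(3 − 1) = 6
Sum: (28) + (6) = 34

det(Q) = 34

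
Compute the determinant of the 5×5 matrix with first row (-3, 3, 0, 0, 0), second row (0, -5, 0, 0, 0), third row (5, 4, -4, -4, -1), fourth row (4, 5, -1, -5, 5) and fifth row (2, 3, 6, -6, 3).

The matrix is block lower-triangular with a 2×2 block and a 3×3 block on the diagonal, so its determinant equals the product of the determinants of the diagonal blocks.
det of the 2×2 block = 15
det of the 3×3 block = -228
det = (15)·(-228) = -3420

-3420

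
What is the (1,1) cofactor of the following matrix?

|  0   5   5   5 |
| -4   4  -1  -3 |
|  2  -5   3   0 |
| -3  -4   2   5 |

Delete row 1 and column 1; the remaining 3×3 submatrix is [4 -1 -3; -5 3 0; -4 2 5].
Its determinant is 29.
The cofactor carries sign (−1)^(1+1) = +1, so C_{1,1} = +(29) = 29.

The cofactor is 29.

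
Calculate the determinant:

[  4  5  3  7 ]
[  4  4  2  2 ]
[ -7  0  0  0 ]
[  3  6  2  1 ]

98

Expand along row 3 (it has 3 zeros):
  + (-7) · M_31   where M_31 = det([5 3 7; 4 2 2; 6 2 1]) = -14
det = (+1)·(-7)·(-14) = 98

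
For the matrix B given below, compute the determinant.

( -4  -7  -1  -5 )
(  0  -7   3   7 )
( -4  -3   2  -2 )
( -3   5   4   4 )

Expand along row 2 (it has 1 zero):
  + (-7) · M_22   where M_22 = det([-4 -1 -5; -4 2 -2; -3 4 4]) = -36
  − (3) · M_23   where M_23 = det([-4 -7 -5; -4 -3 -2; -3 5 4]) = -1
  + (7) · M_24   where M_24 = det([-4 -7 -1; -4 -3 2; -3 5 4]) = 47
det = (+1)·(-7)·(-36) + (-1)·(3)·(-1) + (+1)·(7)·(47) = 584

584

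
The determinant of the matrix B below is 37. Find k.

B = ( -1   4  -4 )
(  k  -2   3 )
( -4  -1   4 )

k = -4

Expanding along the row containing k, det(B) is linear in k: det(B) = (-12)·k + (-11).
Set (-12)·k + (-11) = 37  ⇒  (-12)·k = 48  ⇒  k = -4.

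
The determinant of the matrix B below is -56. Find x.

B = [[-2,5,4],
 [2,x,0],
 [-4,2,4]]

-4

Expanding along the column containing x, det(B) is linear in x: det(B) = (8)·x + (-24).
Set (8)·x + (-24) = -56  ⇒  (8)·x = -32  ⇒  x = -4.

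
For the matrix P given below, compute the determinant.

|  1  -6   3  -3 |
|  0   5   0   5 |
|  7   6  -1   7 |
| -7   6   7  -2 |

det(P) = 1370

Expand along row 2 (it has 2 zeros):
  + (5) · M_22   where M_22 = det([1 3 -3; 7 -1 7; -7 7 -2]) = -278
  + (5) · M_24   where M_24 = det([1 -6 3; 7 6 -1; -7 6 7]) = 552
det = (+1)·(5)·(-278) + (+1)·(5)·(552) = 1370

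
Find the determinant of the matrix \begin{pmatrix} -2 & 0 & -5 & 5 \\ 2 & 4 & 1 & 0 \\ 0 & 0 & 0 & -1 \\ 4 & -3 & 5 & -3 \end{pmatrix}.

64

Expand along row 3 (it has 3 zeros):
  − (-1) · M_34   where M_34 = det([-2 0 -5; 2 4 1; 4 -3 5]) = 64
det = (-1)·(-1)·(64) = 64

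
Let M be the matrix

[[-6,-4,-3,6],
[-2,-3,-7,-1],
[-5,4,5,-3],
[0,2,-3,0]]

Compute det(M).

det(M) = -1482

Expand along row 4 (it has 2 zeros):
  + (2) · M_42   where M_42 = det([-6 -3 6; -2 -7 -1; -5 5 -3]) = -423
  − (-3) · M_43   where M_43 = det([-6 -4 6; -2 -3 -1; -5 4 -3]) = -212
det = (+1)·(2)·(-423) + (-1)·(-3)·(-212) = -1482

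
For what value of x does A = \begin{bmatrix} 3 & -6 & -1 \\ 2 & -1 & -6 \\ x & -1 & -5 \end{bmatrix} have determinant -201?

Expanding along the column containing x, det(A) is linear in x: det(A) = (35)·x + (-61).
Set (35)·x + (-61) = -201  ⇒  (35)·x = -140  ⇒  x = -4.

x = -4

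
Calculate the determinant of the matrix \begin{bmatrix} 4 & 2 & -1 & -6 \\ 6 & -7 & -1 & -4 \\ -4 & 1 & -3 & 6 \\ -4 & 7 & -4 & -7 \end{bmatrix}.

-1582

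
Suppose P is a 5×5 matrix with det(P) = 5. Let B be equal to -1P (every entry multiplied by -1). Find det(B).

For a 5×5 matrix, det(-1P) = (-1)^5·det(P) = -1·det(P).
det(B) = (-1)·(5) = -5

-5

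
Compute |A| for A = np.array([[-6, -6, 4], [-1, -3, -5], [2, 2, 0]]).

16

Expand along column 3:
  + 4 · |-1 -3; 2 2| = 4·(-2 − (-6)) = 16
  − (-5) · |-6 -6; 2 2| = −(-5)·(-12 − (-12)) = 0
Sum: (16) + (0) = 16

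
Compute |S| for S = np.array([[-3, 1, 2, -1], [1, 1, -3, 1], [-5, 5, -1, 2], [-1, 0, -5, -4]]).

|S| = -29

Expand along row 4 (it has 1 zero):
  − (-1) · M_41   where M_41 = det([1 2 -1; 1 -3 1; 5 -1 2]) = -13
  − (-5) · M_43   where M_43 = det([-3 1 -1; 1 1 1; -5 5 2]) = -8
  + (-4) · M_44   where M_44 = det([-3 1 2; 1 1 -3; -5 5 -1]) = -6
det = (-1)·(-1)·(-13) + (-1)·(-5)·(-8) + (+1)·(-4)·(-6) = -29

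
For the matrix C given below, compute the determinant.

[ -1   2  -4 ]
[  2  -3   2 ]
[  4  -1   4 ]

Expand along row 1:
  + (-1) · |-3 2; -1 4| = (-1)·(-12 − (-2)) = 10
  − 2 · |2 2; 4 4| = −2·(8 − 8) = 0
  + (-4) · |2 -3; 4 -1| = (-4)·(-2 − (-12)) = -40
Sum: (10) + (0) + (-40) = -30

The determinant is -30.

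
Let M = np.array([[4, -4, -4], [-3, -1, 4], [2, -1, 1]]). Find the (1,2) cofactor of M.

Delete row 1 and column 2; the remaining 2×2 submatrix is [-3 4; 2 1].
Its determinant is (-3)·1 − 4·2 = -11.
The cofactor carries sign (−1)^(1+2) = −1, so C_{1,2} = −(-11) = 11.

11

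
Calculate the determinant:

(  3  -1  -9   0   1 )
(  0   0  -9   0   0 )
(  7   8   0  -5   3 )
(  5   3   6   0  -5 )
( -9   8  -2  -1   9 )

10116

Expand along row 2 (it has 4 zeros):
  − (-9) · M_23   where M_23 = det([3 -1 0 1; 7 8 -5 3; 5 3 0 -5; -9 8 -1 9]) = 1124
det = (-1)·(-9)·(1124) = 10116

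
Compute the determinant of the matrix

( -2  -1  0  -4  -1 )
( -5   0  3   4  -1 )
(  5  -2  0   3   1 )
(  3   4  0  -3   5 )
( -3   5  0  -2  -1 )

Expand along column 3 (it has 4 zeros):
  − (3) · M_23   where M_23 = det([-2 -1 -4 -1; 5 -2 3 1; 3 4 -3 5; -3 5 -2 -1]) = 340
det = (-1)·(3)·(340) = -1020

-1020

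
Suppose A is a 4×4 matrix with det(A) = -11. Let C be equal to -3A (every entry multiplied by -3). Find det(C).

-891

For a 4×4 matrix, det(-3A) = (-3)^4·det(A) = 81·det(A).
det(C) = (81)·(-11) = -891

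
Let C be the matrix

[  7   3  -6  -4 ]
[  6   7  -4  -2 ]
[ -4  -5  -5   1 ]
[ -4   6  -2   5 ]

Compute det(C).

det(C) = -105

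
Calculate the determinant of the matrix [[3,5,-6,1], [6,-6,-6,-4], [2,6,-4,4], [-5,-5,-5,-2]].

The determinant is -1464.

Expand along row 1:
  + (3) · M_11   where M_11 = det([-6 -6 -4; 6 -4 4; -5 -5 -2]) = 80
  − (5) · M_12   where M_12 = det([6 -6 -4; 2 -4 4; -5 -5 -2]) = 384
  + (-6) · M_13   where M_13 = det([6 -6 -4; 2 6 4; -5 -5 -2]) = 64
  − (1) · M_14   where M_14 = det([6 -6 -6; 2 6 -4; -5 -5 -5]) = -600
det = (+1)·(3)·(80) + (-1)·(5)·(384) + (+1)·(-6)·(64) + (-1)·(1)·(-600) = -1464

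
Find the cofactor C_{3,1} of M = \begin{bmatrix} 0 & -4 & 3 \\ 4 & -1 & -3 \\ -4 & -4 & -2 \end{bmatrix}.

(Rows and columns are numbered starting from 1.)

Delete row 3 and column 1; the remaining 2×2 submatrix is [-4 3; -1 -3].
Its determinant is (-4)·(-3) − 3·(-1) = 15.
The cofactor carries sign (−1)^(3+1) = +1, so C_{3,1} = +(15) = 15.

15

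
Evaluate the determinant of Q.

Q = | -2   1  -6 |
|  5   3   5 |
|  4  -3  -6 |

Expand along column 1:
  + (-2) · |3 5; -3 -6| = (-2)·(-18 − (-15)) = 6
  − 5 · |1 -6; -3 -6| = −5·(-6 − 18) = 120
  + 4 · |1 -6; 3 5| = 4·(5 − (-18)) = 92
Sum: (6) + (120) + (92) = 218

218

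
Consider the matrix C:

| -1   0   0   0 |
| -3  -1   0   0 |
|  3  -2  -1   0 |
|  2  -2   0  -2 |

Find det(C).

C is lower triangular, so det(C) is the product of the diagonal entries:
det = (-1) · (-1) · (-1) · (-2) = 2

2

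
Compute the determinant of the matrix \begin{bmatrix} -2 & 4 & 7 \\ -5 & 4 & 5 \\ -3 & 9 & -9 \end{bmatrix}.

-309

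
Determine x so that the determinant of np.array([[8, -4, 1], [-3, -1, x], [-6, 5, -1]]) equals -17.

x = 1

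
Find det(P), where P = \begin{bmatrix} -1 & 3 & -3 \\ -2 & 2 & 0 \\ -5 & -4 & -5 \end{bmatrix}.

|P| = -74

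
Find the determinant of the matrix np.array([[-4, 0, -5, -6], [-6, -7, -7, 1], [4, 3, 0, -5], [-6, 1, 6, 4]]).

618

Expand along row 1 (it has 1 zero):
  + (-4) · M_11   where M_11 = det([-7 -7 1; 3 0 -5; 1 6 4]) = -73
  + (-5) · M_13   where M_13 = det([-6 -7 1; 4 3 -5; -6 1 4]) = -178
  − (-6) · M_14   where M_14 = det([-6 -7 -7; 4 3 0; -6 1 6]) = -94
det = (+1)·(-4)·(-73) + (+1)·(-5)·(-178) + (-1)·(-6)·(-94) = 618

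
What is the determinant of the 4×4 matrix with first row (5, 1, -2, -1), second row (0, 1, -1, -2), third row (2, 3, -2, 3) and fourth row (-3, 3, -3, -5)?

37

Expand along row 2 (it has 1 zero):
  + (1) · M_22   where M_22 = det([5 -2 -1; 2 -2 3; -3 -3 -5]) = 105
  − (-1) · M_23   where M_23 = det([5 1 -1; 2 3 3; -3 3 -5]) = -134
  + (-2) · M_24   where M_24 = det([5 1 -2; 2 3 -2; -3 3 -3]) = -33
det = (+1)·(1)·(105) + (-1)·(-1)·(-134) + (+1)·(-2)·(-33) = 37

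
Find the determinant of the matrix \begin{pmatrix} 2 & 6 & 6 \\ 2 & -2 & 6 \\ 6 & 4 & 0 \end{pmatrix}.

288

Expand along column 3:
  + 6 · |2 -2; 6 4| = 6·(8 − (-12)) = 120
  − 6 · |2 6; 6 4| = −6·(8 − 36) = 168
Sum: (120) + (168) = 288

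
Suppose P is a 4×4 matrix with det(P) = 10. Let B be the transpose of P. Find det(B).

det(Pᵀ) = det(P).
det(B) = (1)·(10) = 10

det(B) = 10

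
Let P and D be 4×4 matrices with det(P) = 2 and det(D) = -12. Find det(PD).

The determinant is -24.

det(PD) = det(P)·det(D) = (2)·(-12) = -24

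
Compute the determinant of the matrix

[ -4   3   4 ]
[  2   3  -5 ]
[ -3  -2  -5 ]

195

Expand along row 1:
  + (-4) · |3 -5; -2 -5| = (-4)·(-15 − 10) = 100
  − 3 · |2 -5; -3 -5| = −3·(-10 − 15) = 75
  + 4 · |2 3; -3 -2| = 4·(-4 − (-9)) = 20
Sum: (100) + (75) + (20) = 195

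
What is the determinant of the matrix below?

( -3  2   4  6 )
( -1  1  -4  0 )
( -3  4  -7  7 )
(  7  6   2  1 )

Expand along row 2 (it has 1 zero):
  − (-1) · M_21   where M_21 = det([2 4 6; 4 -7 7; 6 2 1]) = 410
  + (1) · M_22   where M_22 = det([-3 4 6; -3 -7 7; 7 2 1]) = 529
  − (-4) · M_23   where M_23 = det([-3 2 6; -3 4 7; 7 6 1]) = -58
det = (-1)·(-1)·(410) + (+1)·(1)·(529) + (-1)·(-4)·(-58) = 707

707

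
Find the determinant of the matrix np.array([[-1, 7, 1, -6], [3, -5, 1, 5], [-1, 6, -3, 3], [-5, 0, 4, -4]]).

Expand along row 4 (it has 1 zero):
  − (-5) · M_41   where M_41 = det([7 1 -6; -5 1 5; 6 -3 3]) = 117
  − (4) · M_43   where M_43 = det([-1 7 -6; 3 -5 5; -1 6 3]) = -131
  + (-4) · M_44   where M_44 = det([-1 7 1; 3 -5 1; -1 6 -3]) = 60
det = (-1)·(-5)·(117) + (-1)·(4)·(-131) + (+1)·(-4)·(60) = 869

869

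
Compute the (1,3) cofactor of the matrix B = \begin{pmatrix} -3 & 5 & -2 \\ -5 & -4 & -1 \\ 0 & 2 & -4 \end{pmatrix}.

The cofactor is -10.

Delete row 1 and column 3; the remaining 2×2 submatrix is [-5 -4; 0 2].
Its determinant is (-5)·2 − (-4)·0 = -10.
The cofactor carries sign (−1)^(1+3) = +1, so C_{1,3} = +(-10) = -10.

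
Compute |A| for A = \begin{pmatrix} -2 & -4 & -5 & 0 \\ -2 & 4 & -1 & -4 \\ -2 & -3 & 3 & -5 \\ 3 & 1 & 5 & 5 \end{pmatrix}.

Expand along row 1 (it has 1 zero):
  + (-2) · M_11   where M_11 = det([4 -1 -4; -3 3 -5; 1 5 5]) = 222
  − (-4) · M_12   where M_12 = det([-2 -1 -4; -2 3 -5; 3 5 5]) = 1
  + (-5) · M_13   where M_13 = det([-2 4 -4; -2 -3 -5; 3 1 5]) = -28
det = (+1)·(-2)·(222) + (-1)·(-4)·(1) + (+1)·(-5)·(-28) = -300

The determinant is -300.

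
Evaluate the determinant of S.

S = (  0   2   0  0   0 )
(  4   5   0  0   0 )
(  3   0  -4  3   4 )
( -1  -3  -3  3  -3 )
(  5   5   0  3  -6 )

S is block lower-triangular with a 2×2 block and a 3×3 block on the diagonal, so its determinant equals the product of the determinants of the diagonal blocks.
det of the 2×2 block = -8
det of the 3×3 block = -54
det = (-8)·(-54) = 432

432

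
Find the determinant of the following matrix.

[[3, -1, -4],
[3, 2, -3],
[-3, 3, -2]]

Expand along row 1:
  + 3 · |2 -3; 3 -2| = 3·(-4 − (-9)) = 15
  − (-1) · |3 -3; -3 -2| = −(-1)·(-6 − 9) = -15
  + (-4) · |3 2; -3 3| = (-4)·(9 − (-6)) = -60
Sum: (15) + (-15) + (-60) = -60

-60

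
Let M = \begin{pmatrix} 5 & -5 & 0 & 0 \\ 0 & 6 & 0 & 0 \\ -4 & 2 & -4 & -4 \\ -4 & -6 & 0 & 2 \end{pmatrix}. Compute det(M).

-240

M is block lower-triangular with a 2×2 block and a 2×2 block on the diagonal, so its determinant equals the product of the determinants of the diagonal blocks.
det of the 2×2 block = 30
det of the 2×2 block = -8
det = (30)·(-8) = -240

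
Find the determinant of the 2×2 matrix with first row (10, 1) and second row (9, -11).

det = 10·(-11) − 1·9 = -110 − 9 = -119

The determinant is -119.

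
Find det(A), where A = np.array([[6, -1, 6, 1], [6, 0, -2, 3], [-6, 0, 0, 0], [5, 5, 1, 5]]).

The determinant is -678.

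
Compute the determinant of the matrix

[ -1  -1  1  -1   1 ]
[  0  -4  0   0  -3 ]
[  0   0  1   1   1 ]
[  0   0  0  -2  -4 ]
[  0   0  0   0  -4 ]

The matrix is upper triangular, so the determinant is the product of the diagonal entries:
det = (-1) · (-4) · (1) · (-2) · (-4) = 32

32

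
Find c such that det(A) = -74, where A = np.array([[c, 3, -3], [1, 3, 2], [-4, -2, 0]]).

Expanding along the column containing c, det(A) is linear in c: det(A) = (4)·c + (-54).
Set (4)·c + (-54) = -74  ⇒  (4)·c = -20  ⇒  c = -5.

-5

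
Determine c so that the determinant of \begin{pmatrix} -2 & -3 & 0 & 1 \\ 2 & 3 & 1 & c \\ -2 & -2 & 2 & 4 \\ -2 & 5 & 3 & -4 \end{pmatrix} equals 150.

Expanding along the column containing c, det(M) is linear in c: det(M) = (26)·c + (-32).
Set (26)·c + (-32) = 150  ⇒  (26)·c = 182  ⇒  c = 7.

c = 7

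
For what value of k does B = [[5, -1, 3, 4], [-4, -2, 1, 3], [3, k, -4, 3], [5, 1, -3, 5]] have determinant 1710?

-7

Expanding along the row containing k, det(B) is linear in k: det(B) = (-203)·k + (289).
Set (-203)·k + (289) = 1710  ⇒  (-203)·k = 1421  ⇒  k = -7.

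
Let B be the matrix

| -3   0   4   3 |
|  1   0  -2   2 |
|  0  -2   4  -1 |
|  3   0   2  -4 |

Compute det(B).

Expand along column 2 (it has 3 zeros):
  − (-2) · M_32   where M_32 = det([-3 4 3; 1 -2 2; 3 2 -4]) = 52
det = (-1)·(-2)·(52) = 104

The determinant is 104.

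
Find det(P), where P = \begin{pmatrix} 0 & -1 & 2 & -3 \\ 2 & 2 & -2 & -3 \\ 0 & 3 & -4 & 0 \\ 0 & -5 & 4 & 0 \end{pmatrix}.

Expand along column 1 (it has 3 zeros):
  − (2) · M_21   where M_21 = det([-1 2 -3; 3 -4 0; -5 4 0]) = 24
det = (-1)·(2)·(24) = -48

-48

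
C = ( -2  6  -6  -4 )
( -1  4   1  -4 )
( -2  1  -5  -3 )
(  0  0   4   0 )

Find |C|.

Expand along row 4 (it has 3 zeros):
  − (4) · M_43   where M_43 = det([-2 6 -4; -1 4 -4; -2 1 -3]) = 18
det = (-1)·(4)·(18) = -72

-72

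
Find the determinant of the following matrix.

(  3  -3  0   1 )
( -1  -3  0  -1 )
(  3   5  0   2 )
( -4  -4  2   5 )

Expand along column 3 (it has 3 zeros):
  − (2) · M_43   where M_43 = det([3 -3 1; -1 -3 -1; 3 5 2]) = 4
det = (-1)·(2)·(4) = -8

-8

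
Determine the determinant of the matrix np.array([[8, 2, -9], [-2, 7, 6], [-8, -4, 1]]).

Expand along column 1:
  + 8 · |7 6; -4 1| = 8·(7 − (-24)) = 248
  − (-2) · |2 -9; -4 1| = −(-2)·(2 − 36) = -68
  + (-8) · |2 -9; 7 6| = (-8)·(12 − (-63)) = -600
Sum: (248) + (-68) + (-600) = -420

-420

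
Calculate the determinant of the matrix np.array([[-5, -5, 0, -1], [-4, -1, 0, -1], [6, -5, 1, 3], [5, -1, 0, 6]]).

-69

Expand along column 3 (it has 3 zeros):
  + (1) · M_33   where M_33 = det([-5 -5 -1; -4 -1 -1; 5 -1 6]) = -69
det = (+1)·(1)·(-69) = -69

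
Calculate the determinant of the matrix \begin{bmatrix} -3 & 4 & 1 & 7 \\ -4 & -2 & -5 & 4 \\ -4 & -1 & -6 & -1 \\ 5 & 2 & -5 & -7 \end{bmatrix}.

-1296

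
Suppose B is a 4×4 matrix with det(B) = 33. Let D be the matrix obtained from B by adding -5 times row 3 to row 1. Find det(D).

|D| = 33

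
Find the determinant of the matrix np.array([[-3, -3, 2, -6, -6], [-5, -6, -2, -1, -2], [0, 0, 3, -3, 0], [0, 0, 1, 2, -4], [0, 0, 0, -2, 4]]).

The matrix is block upper-triangular with a 2×2 block and a 3×3 block on the diagonal, so its determinant equals the product of the determinants of the diagonal blocks.
det of the 2×2 block = 3
det of the 3×3 block = 12
det = (3)·(12) = 36

36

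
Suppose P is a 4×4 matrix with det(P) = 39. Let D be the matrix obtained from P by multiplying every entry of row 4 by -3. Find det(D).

det(D) = -117

Scaling one row by -3 multiplies the determinant by -3.
det(D) = (-3)·(39) = -117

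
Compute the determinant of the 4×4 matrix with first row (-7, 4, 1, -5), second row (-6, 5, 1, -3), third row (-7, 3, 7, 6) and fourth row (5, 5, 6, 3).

Expand along row 1:
  + (-7) · M_11   where M_11 = det([5 1 -3; 3 7 6; 5 6 3]) = -3
  − (4) · M_12   where M_12 = det([-6 1 -3; -7 7 6; 5 6 3]) = 372
  + (1) · M_13   where M_13 = det([-6 5 -3; -7 3 6; 5 5 3]) = 531
  − (-5) · M_14   where M_14 = det([-6 5 1; -7 3 7; 5 5 6]) = 437
det = (+1)·(-7)·(-3) + (-1)·(4)·(372) + (+1)·(1)·(531) + (-1)·(-5)·(437) = 1249

The determinant is 1249.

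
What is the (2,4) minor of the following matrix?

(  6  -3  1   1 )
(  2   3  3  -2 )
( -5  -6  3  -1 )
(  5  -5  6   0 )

The minor is -206.

Delete row 2 and column 4; the remaining 3×3 submatrix is [6 -3 1; -5 -6 3; 5 -5 6].
Its determinant is -206.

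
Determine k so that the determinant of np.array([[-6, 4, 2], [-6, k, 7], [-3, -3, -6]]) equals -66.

6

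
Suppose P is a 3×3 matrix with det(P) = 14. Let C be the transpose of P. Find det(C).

det(Pᵀ) = det(P).
det(C) = (1)·(14) = 14

14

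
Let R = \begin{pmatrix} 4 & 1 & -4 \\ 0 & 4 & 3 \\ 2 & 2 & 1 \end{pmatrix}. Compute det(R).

|R| = 30

Expand along column 1:
  + 4 · |4 3; 2 1| = 4·(4 − 6) = -8
  + 2 · |1 -4; 4 3| = 2·(3 − (-16)) = 38
Sum: (-8) + (38) = 30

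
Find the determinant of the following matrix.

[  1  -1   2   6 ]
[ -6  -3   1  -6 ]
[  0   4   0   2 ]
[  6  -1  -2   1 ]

Expand along row 3 (it has 2 zeros):
  − (4) · M_32   where M_32 = det([1 2 6; -6 1 -6; 6 -2 1]) = -35
  − (2) · M_34   where M_34 = det([1 -1 2; -6 -3 1; 6 -1 -2]) = 61
det = (-1)·(4)·(-35) + (-1)·(2)·(61) = 18

The determinant is 18.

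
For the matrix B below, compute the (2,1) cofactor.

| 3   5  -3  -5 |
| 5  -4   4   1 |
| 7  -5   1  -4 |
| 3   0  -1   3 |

75

Delete row 2 and column 1; the remaining 3×3 submatrix is [5 -3 -5; -5 1 -4; 0 -1 3].
Its determinant is -75.
The cofactor carries sign (−1)^(2+1) = −1, so C_{2,1} = −(-75) = 75.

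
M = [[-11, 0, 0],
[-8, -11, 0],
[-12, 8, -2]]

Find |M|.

M is lower triangular, so det(M) is the product of the diagonal entries:
det = (-11) · (-11) · (-2) = -242

-242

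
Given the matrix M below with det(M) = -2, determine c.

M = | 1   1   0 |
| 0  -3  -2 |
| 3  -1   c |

Expanding along the column containing c, det(M) is linear in c: det(M) = (-3)·c + (-8).
Set (-3)·c + (-8) = -2  ⇒  (-3)·c = 6  ⇒  c = -2.

-2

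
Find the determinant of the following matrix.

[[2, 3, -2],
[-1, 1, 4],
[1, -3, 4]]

Expand along column 1:
  + 2 · |1 4; -3 4| = 2·(4 − (-12)) = 32
  − (-1) · |3 -2; -3 4| = −(-1)·(12 − 6) = 6
  + 1 · |3 -2; 1 4| = 1·(12 − (-2)) = 14
Sum: (32) + (6) + (14) = 52

52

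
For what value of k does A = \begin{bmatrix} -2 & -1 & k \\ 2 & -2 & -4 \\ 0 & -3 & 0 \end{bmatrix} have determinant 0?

Expanding along the row containing k, det(A) is linear in k: det(A) = (-6)·k + (24).
Set (-6)·k + (24) = 0  ⇒  (-6)·k = -24  ⇒  k = 4.

k = 4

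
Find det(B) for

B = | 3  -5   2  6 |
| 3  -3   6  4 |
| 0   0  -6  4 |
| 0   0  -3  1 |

det(B) = 36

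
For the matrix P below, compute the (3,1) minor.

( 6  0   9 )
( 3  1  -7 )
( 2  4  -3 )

The minor is -9.

Delete row 3 and column 1; the remaining 2×2 submatrix is [0 9; 1 -7].
Its determinant is 0·(-7) − 9·1 = -9.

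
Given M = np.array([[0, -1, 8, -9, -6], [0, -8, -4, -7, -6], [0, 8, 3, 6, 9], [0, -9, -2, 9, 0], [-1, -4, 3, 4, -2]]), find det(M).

Expand along column 1 (it has 4 zeros):
  + (-1) · M_51   where M_51 = det([-1 8 -9 -6; -8 -4 -7 -6; 8 3 6 9; -9 -2 9 0]) = -4224
det = (+1)·(-1)·(-4224) = 4224

det(M) = 4224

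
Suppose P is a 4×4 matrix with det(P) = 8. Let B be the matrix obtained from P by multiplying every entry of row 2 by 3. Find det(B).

Scaling one row by 3 multiplies the determinant by 3.
det(B) = (3)·(8) = 24

24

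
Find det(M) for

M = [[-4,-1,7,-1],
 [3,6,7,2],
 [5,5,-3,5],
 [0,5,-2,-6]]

-1273

Expand along row 4 (it has 1 zero):
  + (5) · M_42   where M_42 = det([-4 7 -1; 3 7 2; 5 -3 5]) = -155
  − (-2) · M_43   where M_43 = det([-4 -1 -1; 3 6 2; 5 5 5]) = -60
  + (-6) · M_44   where M_44 = det([-4 -1 7; 3 6 7; 5 5 -3]) = 63
det = (+1)·(5)·(-155) + (-1)·(-2)·(-60) + (+1)·(-6)·(63) = -1273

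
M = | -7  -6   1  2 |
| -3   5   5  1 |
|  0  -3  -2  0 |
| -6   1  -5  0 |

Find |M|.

|M| = -47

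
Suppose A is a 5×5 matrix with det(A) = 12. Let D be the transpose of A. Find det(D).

det(Aᵀ) = det(A).
det(D) = (1)·(12) = 12

12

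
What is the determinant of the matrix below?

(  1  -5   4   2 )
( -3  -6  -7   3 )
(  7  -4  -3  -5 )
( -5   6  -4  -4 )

-2440

Expand along row 1:
  + (1) · M_11   where M_11 = det([-6 -7 3; -4 -3 -5; 6 -4 -4]) = 472
  − (-5) · M_12   where M_12 = det([-3 -7 3; 7 -3 -5; -5 -4 -4]) = -476
  + (4) · M_13   where M_13 = det([-3 -6 3; 7 -4 -5; -5 6 -4]) = -390
  − (2) · M_14   where M_14 = det([-3 -6 -7; 7 -4 -3; -5 6 -4]) = -514
det = (+1)·(1)·(472) + (-1)·(-5)·(-476) + (+1)·(4)·(-390) + (-1)·(2)·(-514) = -2440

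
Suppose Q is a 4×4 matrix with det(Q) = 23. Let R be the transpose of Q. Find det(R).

23

det(Qᵀ) = det(Q).
det(R) = (1)·(23) = 23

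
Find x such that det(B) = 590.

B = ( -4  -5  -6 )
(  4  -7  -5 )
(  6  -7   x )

8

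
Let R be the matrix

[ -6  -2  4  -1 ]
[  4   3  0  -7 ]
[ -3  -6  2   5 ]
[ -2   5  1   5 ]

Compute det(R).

Expand along row 2 (it has 1 zero):
  − (4) · M_21   where M_21 = det([-2 4 -1; -6 2 5; 5 1 5]) = 226
  + (3) · M_22   where M_22 = det([-6 4 -1; -3 2 5; -2 1 5]) = -11
  + (-7) · M_24   where M_24 = det([-6 -2 4; -3 -6 2; -2 5 1]) = -10
det = (-1)·(4)·(226) + (+1)·(3)·(-11) + (+1)·(-7)·(-10) = -867

|R| = -867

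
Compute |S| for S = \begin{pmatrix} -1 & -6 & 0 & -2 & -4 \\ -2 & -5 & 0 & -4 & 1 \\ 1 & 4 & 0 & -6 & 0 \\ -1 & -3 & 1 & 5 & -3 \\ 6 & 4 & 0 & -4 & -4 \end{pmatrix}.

|S| = -896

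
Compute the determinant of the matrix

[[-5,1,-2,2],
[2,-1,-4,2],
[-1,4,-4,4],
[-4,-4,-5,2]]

The determinant is 4.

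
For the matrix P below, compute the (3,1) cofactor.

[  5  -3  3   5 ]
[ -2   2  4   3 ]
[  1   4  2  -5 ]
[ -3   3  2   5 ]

-85

Delete row 3 and column 1; the remaining 3×3 submatrix is [-3 3 5; 2 4 3; 3 2 5].
Its determinant is -85.
The cofactor carries sign (−1)^(3+1) = +1, so C_{3,1} = +(-85) = -85.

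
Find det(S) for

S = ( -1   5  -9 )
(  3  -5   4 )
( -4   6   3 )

-68

Expand along column 1:
  + (-1) · |-5 4; 6 3| = (-1)·(-15 − 24) = 39
  − 3 · |5 -9; 6 3| = −3·(15 − (-54)) = -207
  + (-4) · |5 -9; -5 4| = (-4)·(20 − 45) = 100
Sum: (39) + (-207) + (100) = -68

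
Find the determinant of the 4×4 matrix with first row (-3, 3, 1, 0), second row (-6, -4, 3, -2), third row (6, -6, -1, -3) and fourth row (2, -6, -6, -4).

The determinant is -612.

Expand along row 1 (it has 1 zero):
  + (-3) · M_11   where M_11 = det([-4 3 -2; -6 -1 -3; -6 -6 -4]) = -22
  − (3) · M_12   where M_12 = det([-6 3 -2; 6 -1 -3; 2 -6 -4]) = 206
  + (1) · M_13   where M_13 = det([-6 -4 -2; 6 -6 -3; 2 -6 -4]) = -60
det = (+1)·(-3)·(-22) + (-1)·(3)·(206) + (+1)·(1)·(-60) = -612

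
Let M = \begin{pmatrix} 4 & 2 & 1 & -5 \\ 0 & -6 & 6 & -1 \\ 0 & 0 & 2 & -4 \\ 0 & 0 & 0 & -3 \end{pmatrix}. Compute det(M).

M is upper triangular, so det(M) is the product of the diagonal entries:
det = (4) · (-6) · (2) · (-3) = 144

The determinant is 144.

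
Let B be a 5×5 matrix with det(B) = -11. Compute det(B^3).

The determinant is -1331.

det(B^3) = (det B)^3 = (-11)^3 = -1331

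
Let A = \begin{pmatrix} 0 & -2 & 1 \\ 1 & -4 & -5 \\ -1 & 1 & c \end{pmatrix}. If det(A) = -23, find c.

-5

Expanding along the row containing c, det(A) is linear in c: det(A) = (2)·c + (-13).
Set (2)·c + (-13) = -23  ⇒  (2)·c = -10  ⇒  c = -5.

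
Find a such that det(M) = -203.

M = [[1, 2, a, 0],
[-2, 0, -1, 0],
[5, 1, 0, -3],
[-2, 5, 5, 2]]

8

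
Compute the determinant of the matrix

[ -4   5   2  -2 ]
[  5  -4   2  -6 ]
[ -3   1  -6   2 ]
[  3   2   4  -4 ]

664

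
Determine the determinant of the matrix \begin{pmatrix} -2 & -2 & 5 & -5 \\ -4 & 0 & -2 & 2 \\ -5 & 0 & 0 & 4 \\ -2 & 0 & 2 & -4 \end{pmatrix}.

Expand along column 2 (it has 3 zeros):
  − (-2) · M_12   where M_12 = det([-4 -2 2; -5 0 4; -2 2 -4]) = 68
det = (-1)·(-2)·(68) = 136

136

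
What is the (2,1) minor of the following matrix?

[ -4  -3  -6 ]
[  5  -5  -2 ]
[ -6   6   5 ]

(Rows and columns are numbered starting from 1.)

Delete row 2 and column 1; the remaining 2×2 submatrix is [-3 -6; 6 5].
Its determinant is (-3)·5 − (-6)·6 = 21.

21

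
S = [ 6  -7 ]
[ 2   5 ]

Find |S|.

44

det(S) = 6·5 − (-7)·2 = 30 − (-14) = 44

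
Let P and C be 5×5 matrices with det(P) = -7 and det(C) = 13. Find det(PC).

det(PC) = det(P)·det(C) = (-7)·(13) = -91

-91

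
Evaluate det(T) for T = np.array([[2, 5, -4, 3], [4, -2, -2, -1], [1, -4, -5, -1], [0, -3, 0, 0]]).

det(T) = 216

Expand along row 4 (it has 3 zeros):
  + (-3) · M_42   where M_42 = det([2 -4 3; 4 -2 -1; 1 -5 -1]) = -72
det = (+1)·(-3)·(-72) = 216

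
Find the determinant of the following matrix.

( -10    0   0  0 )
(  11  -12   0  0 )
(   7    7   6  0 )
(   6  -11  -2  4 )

2880

The matrix is lower triangular, so the determinant is the product of the diagonal entries:
det = (-10) · (-12) · (6) · (4) = 2880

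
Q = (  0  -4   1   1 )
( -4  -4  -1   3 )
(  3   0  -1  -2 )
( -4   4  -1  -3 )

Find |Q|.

Expand along row 1 (it has 1 zero):
  − (-4) · M_12   where M_12 = det([-4 -1 3; 3 -1 -2; -4 -1 -3]) = -42
  + (1) · M_13   where M_13 = det([-4 -4 3; 3 0 -2; -4 4 -3]) = -64
  − (1) · M_14   where M_14 = det([-4 -4 -1; 3 0 -1; -4 4 -1]) = -56
det = (-1)·(-4)·(-42) + (+1)·(1)·(-64) + (-1)·(1)·(-56) = -176

det(Q) = -176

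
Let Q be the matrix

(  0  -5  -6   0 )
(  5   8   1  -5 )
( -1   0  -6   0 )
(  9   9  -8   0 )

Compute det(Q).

Expand along column 4 (it has 3 zeros):
  + (-5) · M_24   where M_24 = det([0 -5 -6; -1 0 -6; 9 9 -8]) = 364
det = (+1)·(-5)·(364) = -1820

The determinant is -1820.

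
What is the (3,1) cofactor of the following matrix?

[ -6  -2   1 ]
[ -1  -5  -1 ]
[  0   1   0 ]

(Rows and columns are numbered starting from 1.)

7

Delete row 3 and column 1; the remaining 2×2 submatrix is [-2 1; -5 -1].
Its determinant is (-2)·(-1) − 1·(-5) = 7.
The cofactor carries sign (−1)^(3+1) = +1, so C_{3,1} = +(7) = 7.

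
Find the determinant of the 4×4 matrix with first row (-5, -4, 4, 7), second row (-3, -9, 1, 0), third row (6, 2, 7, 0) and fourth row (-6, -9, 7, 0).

-3381

Expand along column 4 (it has 3 zeros):
  − (7) · M_14   where M_14 = det([-3 -9 1; 6 2 7; -6 -9 7]) = 483
det = (-1)·(7)·(483) = -3381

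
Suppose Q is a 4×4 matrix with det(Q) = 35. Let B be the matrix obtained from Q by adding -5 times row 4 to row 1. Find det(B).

35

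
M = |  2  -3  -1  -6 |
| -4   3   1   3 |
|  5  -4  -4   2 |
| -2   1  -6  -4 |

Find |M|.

Expand along row 1:
  + (2) · M_11   where M_11 = det([3 1 3; -4 -4 2; 1 -6 -4]) = 154
  − (-3) · M_12   where M_12 = det([-4 1 3; 5 -4 2; -2 -6 -4]) = -210
  + (-1) · M_13   where M_13 = det([-4 3 3; 5 -4 2; -2 1 -4]) = -17
  − (-6) · M_14   where M_14 = det([-4 3 1; 5 -4 -4; -2 1 -6]) = -1
det = (+1)·(2)·(154) + (-1)·(-3)·(-210) + (+1)·(-1)·(-17) + (-1)·(-6)·(-1) = -311

det(M) = -311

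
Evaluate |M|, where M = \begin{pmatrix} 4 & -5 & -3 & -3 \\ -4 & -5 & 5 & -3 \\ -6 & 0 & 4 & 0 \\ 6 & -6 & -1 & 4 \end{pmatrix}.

det(M) = 608

Expand along row 3 (it has 2 zeros):
  + (-6) · M_31   where M_31 = det([-5 -3 -3; -5 5 -3; -6 -1 4]) = -304
  + (4) · M_33   where M_33 = det([4 -5 -3; -4 -5 -3; 6 -6 4]) = -304
det = (+1)·(-6)·(-304) + (+1)·(4)·(-304) = 608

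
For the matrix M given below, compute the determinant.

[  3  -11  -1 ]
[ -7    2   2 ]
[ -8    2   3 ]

-51

Expand along row 1:
  + 3 · |2 2; 2 3| = 3·(6 − 4) = 6
  − (-11) · |-7 2; -8 3| = −(-11)·(-21 − (-16)) = -55
  + (-1) · |-7 2; -8 2| = (-1)·(-14 − (-16)) = -2
Sum: (6) + (-55) + (-2) = -51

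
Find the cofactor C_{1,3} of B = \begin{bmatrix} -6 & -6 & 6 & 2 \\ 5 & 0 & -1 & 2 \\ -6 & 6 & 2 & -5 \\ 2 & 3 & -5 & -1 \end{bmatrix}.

-15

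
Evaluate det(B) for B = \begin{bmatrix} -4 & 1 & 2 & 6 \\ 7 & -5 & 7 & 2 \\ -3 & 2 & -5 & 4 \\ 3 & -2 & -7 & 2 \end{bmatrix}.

Expand along row 1:
  + (-4) · M_11   where M_11 = det([-5 7 2; 2 -5 4; -2 -7 2]) = -222
  − (1) · M_12   where M_12 = det([7 7 2; -3 -5 4; 3 -7 2]) = 324
  + (2) · M_13   where M_13 = det([7 -5 2; -3 2 4; 3 -2 2]) = -6
  − (6) · M_14   where M_14 = det([7 -5 7; -3 2 -5; 3 -2 -7]) = 12
det = (+1)·(-4)·(-222) + (-1)·(1)·(324) + (+1)·(2)·(-6) + (-1)·(6)·(12) = 480

|B| = 480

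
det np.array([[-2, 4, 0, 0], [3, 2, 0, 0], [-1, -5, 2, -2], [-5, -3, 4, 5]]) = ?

-288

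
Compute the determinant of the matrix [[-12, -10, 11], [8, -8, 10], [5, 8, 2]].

Expand along column 1:
  + (-12) · |-8 10; 8 2| = (-12)·(-16 − 80) = 1152
  − 8 · |-10 11; 8 2| = −8·(-20 − 88) = 864
  + 5 · |-10 11; -8 10| = 5·(-100 − (-88)) = -60
Sum: (1152) + (864) + (-60) = 1956

1956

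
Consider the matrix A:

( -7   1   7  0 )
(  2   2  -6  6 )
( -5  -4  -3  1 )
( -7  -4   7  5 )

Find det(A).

det(A) = 2840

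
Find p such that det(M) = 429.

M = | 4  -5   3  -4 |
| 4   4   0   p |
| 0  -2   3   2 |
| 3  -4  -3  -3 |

-3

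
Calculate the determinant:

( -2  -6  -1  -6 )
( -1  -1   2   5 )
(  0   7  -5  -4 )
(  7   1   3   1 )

164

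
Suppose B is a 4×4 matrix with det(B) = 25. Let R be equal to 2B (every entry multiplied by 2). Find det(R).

The determinant is 400.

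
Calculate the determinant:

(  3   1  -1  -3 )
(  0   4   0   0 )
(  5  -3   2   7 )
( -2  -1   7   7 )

Expand along row 2 (it has 3 zeros):
  + (4) · M_22   where M_22 = det([3 -1 -3; 5 2 7; -2 7 7]) = -173
det = (+1)·(4)·(-173) = -692

The determinant is -692.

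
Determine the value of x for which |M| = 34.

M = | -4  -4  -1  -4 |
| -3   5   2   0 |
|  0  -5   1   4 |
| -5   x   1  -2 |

x = -1

Expanding along the row containing x, det(M) is linear in x: det(M) = (-32)·x + (2).
Set (-32)·x + (2) = 34  ⇒  (-32)·x = 32  ⇒  x = -1.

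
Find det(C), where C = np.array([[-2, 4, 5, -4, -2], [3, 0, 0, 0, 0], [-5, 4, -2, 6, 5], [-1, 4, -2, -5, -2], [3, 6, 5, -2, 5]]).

Expand along row 2 (it has 4 zeros):
  − (3) · M_21   where M_21 = det([4 5 -4 -2; 4 -2 6 5; 4 -2 -5 -2; 6 5 -2 5]) = 1610
det = (-1)·(3)·(1610) = -4830

det(C) = -4830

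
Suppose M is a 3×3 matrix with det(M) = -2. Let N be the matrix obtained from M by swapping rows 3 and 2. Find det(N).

Swapping two rows multiplies the determinant by −1.
det(N) = (-1)·(-2) = 2

The determinant is 2.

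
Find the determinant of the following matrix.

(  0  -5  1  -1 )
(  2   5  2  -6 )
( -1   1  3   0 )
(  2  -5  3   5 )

574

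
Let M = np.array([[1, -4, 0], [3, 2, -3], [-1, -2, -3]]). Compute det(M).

Expand along row 1:
  + 1 · |2 -3; -2 -3| = 1·(-6 − 6) = -12
  − (-4) · |3 -3; -1 -3| = −(-4)·(-9 − 3) = -48
Sum: (-12) + (-48) = -60

The determinant is -60.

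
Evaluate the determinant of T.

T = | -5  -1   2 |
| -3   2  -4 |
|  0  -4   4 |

Expand along column 1:
  + (-5) · |2 -4; -4 4| = (-5)·(8 − 16) = 40
  − (-3) · |-1 2; -4 4| = −(-3)·(-4 − (-8)) = 12
Sum: (40) + (12) = 52

The determinant is 52.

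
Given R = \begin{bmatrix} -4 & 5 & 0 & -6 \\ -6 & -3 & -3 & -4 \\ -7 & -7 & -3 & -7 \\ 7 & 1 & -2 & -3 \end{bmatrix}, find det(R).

-1362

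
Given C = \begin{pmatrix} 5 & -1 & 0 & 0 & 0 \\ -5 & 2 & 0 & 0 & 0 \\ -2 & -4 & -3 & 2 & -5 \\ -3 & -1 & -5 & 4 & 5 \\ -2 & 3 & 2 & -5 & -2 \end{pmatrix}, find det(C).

-680

C is block lower-triangular with a 2×2 block and a 3×3 block on the diagonal, so its determinant equals the product of the determinants of the diagonal blocks.
det of the 2×2 block = 5
det of the 3×3 block = -136
det = (5)·(-136) = -680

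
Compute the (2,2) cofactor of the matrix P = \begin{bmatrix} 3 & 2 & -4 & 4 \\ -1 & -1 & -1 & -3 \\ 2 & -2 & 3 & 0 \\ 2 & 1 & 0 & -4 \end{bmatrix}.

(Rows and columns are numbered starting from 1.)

The cofactor is -92.

Delete row 2 and column 2; the remaining 3×3 submatrix is [3 -4 4; 2 3 0; 2 0 -4].
Its determinant is -92.
The cofactor carries sign (−1)^(2+2) = +1, so C_{2,2} = +(-92) = -92.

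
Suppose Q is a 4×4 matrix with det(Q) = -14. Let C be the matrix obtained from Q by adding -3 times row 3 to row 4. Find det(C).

det(C) = -14

Adding a multiple of one row to another leaves the determinant unchanged.
det(C) = (1)·(-14) = -14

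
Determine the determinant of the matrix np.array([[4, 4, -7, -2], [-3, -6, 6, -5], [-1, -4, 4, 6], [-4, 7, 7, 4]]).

Expand along row 1:
  + (4) · M_11   where M_11 = det([-6 6 -5; -4 4 6; 7 7 4]) = 784
  − (4) · M_12   where M_12 = det([-3 6 -5; -1 4 6; -4 7 4]) = -87
  + (-7) · M_13   where M_13 = det([-3 -6 -5; -1 -4 6; -4 7 4]) = 409
  − (-2) · M_14   where M_14 = det([-3 -6 6; -1 -4 4; -4 7 7]) = 84
det = (+1)·(4)·(784) + (-1)·(4)·(-87) + (+1)·(-7)·(409) + (-1)·(-2)·(84) = 789

789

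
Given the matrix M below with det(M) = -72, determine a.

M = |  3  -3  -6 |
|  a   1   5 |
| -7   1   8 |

-8

Expanding along the row containing a, det(M) is linear in a: det(M) = (18)·a + (72).
Set (18)·a + (72) = -72  ⇒  (18)·a = -144  ⇒  a = -8.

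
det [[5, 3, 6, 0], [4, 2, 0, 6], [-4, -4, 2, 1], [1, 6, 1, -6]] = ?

The determinant is -910.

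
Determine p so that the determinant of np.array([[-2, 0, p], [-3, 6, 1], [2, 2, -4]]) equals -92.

p = 8

Expanding along the column containing p, det(B) is linear in p: det(B) = (-18)·p + (52).
Set (-18)·p + (52) = -92  ⇒  (-18)·p = -144  ⇒  p = 8.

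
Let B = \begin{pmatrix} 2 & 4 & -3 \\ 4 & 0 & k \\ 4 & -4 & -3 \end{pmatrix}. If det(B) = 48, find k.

-2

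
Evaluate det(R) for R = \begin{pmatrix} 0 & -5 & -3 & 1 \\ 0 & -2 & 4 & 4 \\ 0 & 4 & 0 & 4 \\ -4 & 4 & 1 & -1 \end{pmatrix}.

|R| = -672

Expand along column 1 (it has 3 zeros):
  − (-4) · M_41   where M_41 = det([-5 -3 1; -2 4 4; 4 0 4]) = -168
det = (-1)·(-4)·(-168) = -672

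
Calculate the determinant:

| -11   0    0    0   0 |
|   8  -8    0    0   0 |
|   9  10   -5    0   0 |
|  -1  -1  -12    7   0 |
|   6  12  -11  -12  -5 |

The determinant is 15400.

The matrix is lower triangular, so the determinant is the product of the diagonal entries:
det = (-11) · (-8) · (-5) · (7) · (-5) = 15400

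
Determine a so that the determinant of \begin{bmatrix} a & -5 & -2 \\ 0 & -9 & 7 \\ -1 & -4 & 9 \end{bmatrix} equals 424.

Expanding along the column containing a, det(A) is linear in a: det(A) = (-53)·a + (53).
Set (-53)·a + (53) = 424  ⇒  (-53)·a = 371  ⇒  a = -7.

a = -7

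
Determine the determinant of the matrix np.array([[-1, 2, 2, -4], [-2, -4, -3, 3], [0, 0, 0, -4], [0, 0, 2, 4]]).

64

The matrix is block upper-triangular with a 2×2 block and a 2×2 block on the diagonal, so its determinant equals the product of the determinants of the diagonal blocks.
det of the 2×2 block = 8
det of the 2×2 block = 8
det = (8)·(8) = 64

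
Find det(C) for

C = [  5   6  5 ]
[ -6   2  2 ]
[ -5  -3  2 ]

Expand along row 1:
  + 5 · |2 2; -3 2| = 5·(4 − (-6)) = 50
  − 6 · |-6 2; -5 2| = −6·(-12 − (-10)) = 12
  + 5 · |-6 2; -5 -3| = 5·(18 − (-10)) = 140
Sum: (50) + (12) + (140) = 202

|C| = 202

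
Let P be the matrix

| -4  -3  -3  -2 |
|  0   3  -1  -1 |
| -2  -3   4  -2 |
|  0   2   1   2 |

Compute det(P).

det(P) = -190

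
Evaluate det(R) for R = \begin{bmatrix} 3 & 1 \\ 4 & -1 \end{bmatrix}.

det(R) = 3·(-1) − 1·4 = -3 − 4 = -7

|R| = -7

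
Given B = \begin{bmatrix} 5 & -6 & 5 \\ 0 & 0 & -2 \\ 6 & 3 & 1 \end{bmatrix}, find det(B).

Expand along row 2:
  − (-2) · |5 -6; 6 3| = −(-2)·(15 − (-36)) = 102

102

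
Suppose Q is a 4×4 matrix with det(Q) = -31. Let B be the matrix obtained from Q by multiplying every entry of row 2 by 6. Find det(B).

Scaling one row by 6 multiplies the determinant by 6.
det(B) = (6)·(-31) = -186

-186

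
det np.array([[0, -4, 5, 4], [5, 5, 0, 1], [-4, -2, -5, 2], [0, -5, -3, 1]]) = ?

Expand along column 1 (it has 2 zeros):
  − (5) · M_21   where M_21 = det([-4 5 4; -2 -5 2; -5 -3 1]) = -120
  + (-4) · M_31   where M_31 = det([-4 5 4; 5 0 1; -5 -3 1]) = -122
det = (-1)·(5)·(-120) + (+1)·(-4)·(-122) = 1088

1088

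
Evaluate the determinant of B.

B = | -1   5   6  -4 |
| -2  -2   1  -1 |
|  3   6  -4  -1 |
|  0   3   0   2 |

-261

Expand along row 4 (it has 2 zeros):
  + (3) · M_42   where M_42 = det([-1 6 -4; -2 1 -1; 3 -4 -1]) = -45
  + (2) · M_44   where M_44 = det([-1 5 6; -2 -2 1; 3 6 -4]) = -63
det = (+1)·(3)·(-45) + (+1)·(2)·(-63) = -261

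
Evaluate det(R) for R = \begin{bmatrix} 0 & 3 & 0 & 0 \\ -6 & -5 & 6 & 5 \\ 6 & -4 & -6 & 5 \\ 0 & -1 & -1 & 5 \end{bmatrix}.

180

Expand along row 1 (it has 3 zeros):
  − (3) · M_12   where M_12 = det([-6 6 5; 6 -6 5; 0 -1 5]) = -60
det = (-1)·(3)·(-60) = 180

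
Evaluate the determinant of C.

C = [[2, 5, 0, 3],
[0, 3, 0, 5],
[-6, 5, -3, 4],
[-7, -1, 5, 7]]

Expand along row 2 (it has 2 zeros):
  + (3) · M_22   where M_22 = det([2 0 3; -6 -3 4; -7 5 7]) = -235
  + (5) · M_24   where M_24 = det([2 5 0; -6 5 -3; -7 -1 5]) = 299
det = (+1)·(3)·(-235) + (+1)·(5)·(299) = 790

det(C) = 790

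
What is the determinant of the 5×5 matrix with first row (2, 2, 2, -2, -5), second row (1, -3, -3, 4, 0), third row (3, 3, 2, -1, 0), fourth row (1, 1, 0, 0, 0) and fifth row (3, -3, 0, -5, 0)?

-350

Expand along column 5 (it has 4 zeros):
  + (-5) · M_15   where M_15 = det([1 -3 -3 4; 3 3 2 -1; 1 1 0 0; 3 -3 0 -5]) = 70
det = (+1)·(-5)·(70) = -350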